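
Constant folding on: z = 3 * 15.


3 * 15 = 45 at compile time
Optimized: z = 45


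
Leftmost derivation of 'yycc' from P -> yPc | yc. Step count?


Derivation: P => yPc => yycc
Steps: 2


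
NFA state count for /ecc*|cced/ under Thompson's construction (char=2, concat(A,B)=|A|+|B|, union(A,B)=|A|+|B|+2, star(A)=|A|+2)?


Syntax tree has 7 char leaf(s), 1 union(s), 1 star(s)
chars contribute 7×2 = 14; each union adds +2; each star adds +2
Total: 14 + 2 + 2 = 18 states


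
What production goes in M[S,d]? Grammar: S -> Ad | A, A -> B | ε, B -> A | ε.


For [S, d]: 'd' ∈ FIRST(Ad)
Entry: S -> Ad


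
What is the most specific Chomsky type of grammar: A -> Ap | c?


Left-linear: every RHS is a terminal or one nonterminal followed by a terminal
Classification: Type 3 (Regular)


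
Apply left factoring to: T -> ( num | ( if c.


Common prefix: '('
Factored: T -> ( T', T' -> num | if c


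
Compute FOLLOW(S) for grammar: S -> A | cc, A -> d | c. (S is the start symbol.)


$ ∈ FOLLOW(S). For each A -> αBβ: add FIRST(β)\{ε} to FOLLOW(B); if β nullable, add FOLLOW(A).
FOLLOW(S) = {$}


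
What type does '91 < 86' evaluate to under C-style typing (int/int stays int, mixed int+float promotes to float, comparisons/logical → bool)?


Operand types: int < int
Rule: comparison yields bool
Result type: bool


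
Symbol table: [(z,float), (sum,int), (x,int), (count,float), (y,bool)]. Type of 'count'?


Lookup 'count' → type float


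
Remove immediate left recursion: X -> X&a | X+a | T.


Left-recursive alternatives: X&a, X+a; non-recursive: T
Introduce X': X -> TX', X' -> &aX' | +aX' | ε


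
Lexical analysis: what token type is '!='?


Pattern: operator symbol
Type: OPERATOR


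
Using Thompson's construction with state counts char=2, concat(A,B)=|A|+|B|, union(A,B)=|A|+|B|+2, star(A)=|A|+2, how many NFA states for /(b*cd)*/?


Syntax tree has 3 char leaf(s), 0 union(s), 2 star(s)
chars contribute 3×2 = 6; each union adds +2; each star adds +2
Total: 6 + 0 + 4 = 10 states


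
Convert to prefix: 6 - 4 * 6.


'*' binds tighter: tree is (- 6 (* 4 6))
Prefix: - 6 * 4 6


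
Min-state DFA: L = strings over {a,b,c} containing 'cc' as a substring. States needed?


KMP-style automaton: 2 progress states + 1 absorbing accept = 3
Minimal DFA: 3 states


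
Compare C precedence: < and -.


'-' is additive (level 9); '<' is relational (level 7)
Higher level binds tighter
'-' has higher precedence than '<'


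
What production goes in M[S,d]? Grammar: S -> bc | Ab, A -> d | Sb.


For [S, d]: 'd' ∈ FIRST(Ab)
Entry: S -> Ab


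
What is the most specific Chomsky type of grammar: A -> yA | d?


Right-linear: every RHS is a terminal or a terminal followed by one nonterminal
Classification: Type 3 (Regular)


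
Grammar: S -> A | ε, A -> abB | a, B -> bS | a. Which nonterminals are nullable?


A nonterminal is nullable iff some alternative derives ε (directly, or every symbol in it is nullable)
Nullable: {S}


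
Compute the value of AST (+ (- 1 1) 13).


Evaluate inner: (- 1 1) = 0
Evaluate root: (+ 0 13) = 13
Result: 13


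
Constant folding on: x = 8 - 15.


8 - 15 = -7 at compile time
Optimized: x = -7


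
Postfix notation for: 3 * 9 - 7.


Left to right (same or higher precedence on left)
Postfix: 3 9 * 7 -


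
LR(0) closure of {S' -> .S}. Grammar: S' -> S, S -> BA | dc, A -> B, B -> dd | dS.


Start: S' -> .S
For each item with dot before a nonterminal B, add B -> .γ for every B-production
Closure: [S' -> .S, S -> .BA, S -> .dc, B -> .dd, B -> .dS]


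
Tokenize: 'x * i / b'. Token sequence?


Scan left to right, longest-match per lexeme
Tokens: ID(x), OP(*), ID(i), OP(/), ID(b)


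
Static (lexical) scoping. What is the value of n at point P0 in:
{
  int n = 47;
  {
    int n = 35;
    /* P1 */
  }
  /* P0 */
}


n declared in the same block as P0
n = 47


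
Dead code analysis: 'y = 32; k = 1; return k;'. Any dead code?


y is assigned but never read
Dead: 'y = 32'


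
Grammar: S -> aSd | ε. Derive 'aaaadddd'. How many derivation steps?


Derivation: S => aSd => aaSdd => aaaSddd => aaaaSdddd => aaaadddd
Steps: 5


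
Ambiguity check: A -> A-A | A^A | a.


'a-a^a' has two parse trees (no precedence encoded between - and ^)
Ambiguous


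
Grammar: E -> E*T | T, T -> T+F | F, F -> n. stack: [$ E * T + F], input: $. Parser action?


handle 'T+F' on top
Action: reduce (T -> T+F)


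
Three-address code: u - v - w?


Break into single-operator statements:
t1 = u - v
t2 = t1 - w


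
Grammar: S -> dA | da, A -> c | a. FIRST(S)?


Per alternative of S: FIRST(dA) = {d}; FIRST(da) = {d}
FIRST(S) = {d}


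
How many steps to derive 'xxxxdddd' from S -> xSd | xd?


Derivation: S => xSd => xxSdd => xxxSddd => xxxxdddd
Steps: 4


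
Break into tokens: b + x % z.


Scan left to right, longest-match per lexeme
Tokens: ID(b), OP(+), ID(x), OP(%), ID(z)


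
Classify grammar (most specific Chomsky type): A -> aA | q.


Right-linear: every RHS is a terminal or a terminal followed by one nonterminal
Classification: Type 3 (Regular)


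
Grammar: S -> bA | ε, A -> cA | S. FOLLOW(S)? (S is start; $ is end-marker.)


$ ∈ FOLLOW(S). For each A -> αBβ: add FIRST(β)\{ε} to FOLLOW(B); if β nullable, add FOLLOW(A).
FOLLOW(S) = {$}


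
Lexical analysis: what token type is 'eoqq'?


Pattern: letter/underscore followed by alphanumerics, not a keyword
Type: IDENTIFIER


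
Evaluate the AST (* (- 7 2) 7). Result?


Evaluate inner: (- 7 2) = 5
Evaluate root: (* 5 7) = 35
Result: 35


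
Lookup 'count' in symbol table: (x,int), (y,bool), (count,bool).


Lookup 'count' → type bool


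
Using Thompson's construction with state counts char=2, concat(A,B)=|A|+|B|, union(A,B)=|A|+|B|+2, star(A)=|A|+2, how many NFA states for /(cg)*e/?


Syntax tree has 3 char leaf(s), 0 union(s), 1 star(s)
chars contribute 3×2 = 6; each union adds +2; each star adds +2
Total: 6 + 0 + 2 = 8 states


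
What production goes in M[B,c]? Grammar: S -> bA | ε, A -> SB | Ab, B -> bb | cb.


For [B, c]: 'c' ∈ FIRST(cb)
Entry: B -> cb


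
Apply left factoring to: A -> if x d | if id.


Common prefix: 'if'
Factored: A -> if A', A' -> x d | id


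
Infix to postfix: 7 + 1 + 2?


Left to right (same or higher precedence on left)
Postfix: 7 1 + 2 +


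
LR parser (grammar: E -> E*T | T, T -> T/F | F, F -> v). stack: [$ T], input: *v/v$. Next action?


lookahead ∉ {/} so T won't extend; reduce E -> T
Action: reduce (E -> T)


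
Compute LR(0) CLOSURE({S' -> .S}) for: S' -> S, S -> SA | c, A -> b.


Start: S' -> .S
For each item with dot before a nonterminal B, add B -> .γ for every B-production
Closure: [S' -> .S, S -> .SA, S -> .c]


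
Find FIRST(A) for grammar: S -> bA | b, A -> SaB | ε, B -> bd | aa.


Per alternative of A: FIRST(SaB) = {b}; FIRST(ε) = {ε}
FIRST(A) = {b, ε}


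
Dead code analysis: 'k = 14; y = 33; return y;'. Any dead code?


k is assigned but never read
Dead: 'k = 14'


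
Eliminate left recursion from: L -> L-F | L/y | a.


Left-recursive alternatives: L-F, L/y; non-recursive: a
Introduce L': L -> aL', L' -> -FL' | /yL' | ε


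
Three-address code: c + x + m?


Break into single-operator statements:
t1 = c + x
t2 = t1 + m


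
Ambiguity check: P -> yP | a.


right-linear, alternatives start with distinct terminals 'y' vs 'a': unique leftmost derivation
Unambiguous


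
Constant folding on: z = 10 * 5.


10 * 5 = 50 at compile time
Optimized: z = 50


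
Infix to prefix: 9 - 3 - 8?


left-to-right (same/higher precedence on left): tree is (- (- 9 3) 8)
Prefix: - - 9 3 8


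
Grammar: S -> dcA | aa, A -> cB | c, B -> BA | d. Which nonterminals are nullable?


A nonterminal is nullable iff some alternative derives ε (directly, or every symbol in it is nullable)
Nullable: {}


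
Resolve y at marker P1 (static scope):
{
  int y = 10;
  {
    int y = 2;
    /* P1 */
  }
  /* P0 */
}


y declared in the same block as P1
y = 2


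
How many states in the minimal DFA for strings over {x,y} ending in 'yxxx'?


Track the longest suffix of input matching a prefix of 'yxxx': 5 classes (prefixes of length 0..4)
Minimal DFA: 5 states


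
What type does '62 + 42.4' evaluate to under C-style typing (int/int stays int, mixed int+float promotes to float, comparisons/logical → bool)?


Operand types: int + float
Rule: mixed int/float promotes to float; int/int stays int
Result type: float


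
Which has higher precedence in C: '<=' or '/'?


'/' is multiplicative (level 10); '<=' is relational (level 7)
Higher level binds tighter
'/' has higher precedence than '<='


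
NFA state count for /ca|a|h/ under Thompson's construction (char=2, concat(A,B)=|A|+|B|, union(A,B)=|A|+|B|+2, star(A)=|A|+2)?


Syntax tree has 4 char leaf(s), 2 union(s), 0 star(s)
chars contribute 4×2 = 8; each union adds +2; each star adds +2
Total: 8 + 4 + 0 = 12 states


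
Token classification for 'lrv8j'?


Pattern: letter/underscore followed by alphanumerics, not a keyword
Type: IDENTIFIER


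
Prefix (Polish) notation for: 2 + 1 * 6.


'*' binds tighter: tree is (+ 2 (* 1 6))
Prefix: + 2 * 1 6


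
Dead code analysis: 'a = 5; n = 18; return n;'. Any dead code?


a is assigned but never read
Dead: 'a = 5'


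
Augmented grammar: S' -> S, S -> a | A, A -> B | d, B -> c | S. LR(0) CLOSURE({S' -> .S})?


Start: S' -> .S
For each item with dot before a nonterminal B, add B -> .γ for every B-production
Closure: [S' -> .S, S -> .a, S -> .A, A -> .B, A -> .d, B -> .c, B -> .S]


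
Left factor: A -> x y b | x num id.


Common prefix: 'x'
Factored: A -> x A', A' -> y b | num id


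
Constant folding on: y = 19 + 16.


19 + 16 = 35 at compile time
Optimized: y = 35


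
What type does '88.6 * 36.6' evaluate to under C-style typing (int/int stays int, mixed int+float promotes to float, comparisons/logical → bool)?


Operand types: float * float
Rule: mixed int/float promotes to float; int/int stays int
Result type: float


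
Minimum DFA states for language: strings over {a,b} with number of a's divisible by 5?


Track (count of a) mod 5: states 0..4, accept at 0
Minimal DFA: 5 states


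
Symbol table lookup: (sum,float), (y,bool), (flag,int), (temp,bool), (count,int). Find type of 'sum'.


Lookup 'sum' → type float


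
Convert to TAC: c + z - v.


Break into single-operator statements:
t1 = c + z
t2 = t1 - v


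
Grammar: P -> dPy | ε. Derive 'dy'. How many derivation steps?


Derivation: P => dPy => dy
Steps: 2


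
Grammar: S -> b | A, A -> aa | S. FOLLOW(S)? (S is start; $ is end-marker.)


$ ∈ FOLLOW(S). For each A -> αBβ: add FIRST(β)\{ε} to FOLLOW(B); if β nullable, add FOLLOW(A).
FOLLOW(S) = {$}


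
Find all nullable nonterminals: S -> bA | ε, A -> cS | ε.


A nonterminal is nullable iff some alternative derives ε (directly, or every symbol in it is nullable)
Nullable: {A, S}


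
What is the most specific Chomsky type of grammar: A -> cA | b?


Right-linear: every RHS is a terminal or a terminal followed by one nonterminal
Classification: Type 3 (Regular)


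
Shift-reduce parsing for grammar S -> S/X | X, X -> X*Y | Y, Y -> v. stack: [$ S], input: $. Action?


start symbol S on stack, input exhausted
Action: accept


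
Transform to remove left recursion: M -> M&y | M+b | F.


Left-recursive alternatives: M&y, M+b; non-recursive: F
Introduce M': M -> FM', M' -> &yM' | +bM' | ε


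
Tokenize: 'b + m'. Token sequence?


Scan left to right, longest-match per lexeme
Tokens: ID(b), OP(+), ID(m)


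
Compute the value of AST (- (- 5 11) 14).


Evaluate inner: (- 5 11) = -6
Evaluate root: (- -6 14) = -20
Result: -20


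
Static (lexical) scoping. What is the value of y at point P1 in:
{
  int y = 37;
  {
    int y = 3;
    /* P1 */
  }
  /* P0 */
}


y declared in the same block as P1
y = 3


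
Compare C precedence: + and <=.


'+' is additive (level 9); '<=' is relational (level 7)
Higher level binds tighter
'+' has higher precedence than '<='


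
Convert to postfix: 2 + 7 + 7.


Left to right (same or higher precedence on left)
Postfix: 2 7 + 7 +


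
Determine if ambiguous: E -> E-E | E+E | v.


'v-v+v' has two parse trees (no precedence encoded between - and +)
Ambiguous


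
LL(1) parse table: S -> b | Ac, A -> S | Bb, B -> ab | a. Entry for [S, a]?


For [S, a]: 'a' ∈ FIRST(Ac)
Entry: S -> Ac


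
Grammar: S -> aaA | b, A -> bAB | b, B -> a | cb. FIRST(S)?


Per alternative of S: FIRST(aaA) = {a}; FIRST(b) = {b}
FIRST(S) = {a, b}


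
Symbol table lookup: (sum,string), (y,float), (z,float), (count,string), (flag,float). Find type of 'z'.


Lookup 'z' → type float


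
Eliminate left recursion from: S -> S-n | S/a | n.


Left-recursive alternatives: S-n, S/a; non-recursive: n
Introduce S': S -> nS', S' -> -nS' | /aS' | ε


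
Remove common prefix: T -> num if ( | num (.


Common prefix: 'num'
Factored: T -> num T', T' -> if ( | (


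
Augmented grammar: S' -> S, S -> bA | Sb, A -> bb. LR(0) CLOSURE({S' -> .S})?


Start: S' -> .S
For each item with dot before a nonterminal B, add B -> .γ for every B-production
Closure: [S' -> .S, S -> .bA, S -> .Sb]


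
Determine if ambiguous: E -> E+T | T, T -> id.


precedence layered via separate nonterminal T: deterministic
Unambiguous


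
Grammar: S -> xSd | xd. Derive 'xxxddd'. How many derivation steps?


Derivation: S => xSd => xxSdd => xxxddd
Steps: 3


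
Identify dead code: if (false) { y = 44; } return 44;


condition is constant false, so the whole block is unreachable
Dead: 'if (false) { y = 44; }'


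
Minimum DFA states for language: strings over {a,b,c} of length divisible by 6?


Track length mod 6: states 0..5, accept at 0
Minimal DFA: 6 states


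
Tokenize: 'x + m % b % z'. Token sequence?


Scan left to right, longest-match per lexeme
Tokens: ID(x), OP(+), ID(m), OP(%), ID(b), OP(%), ID(z)


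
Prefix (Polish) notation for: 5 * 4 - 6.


left-to-right (same/higher precedence on left): tree is (- (* 5 4) 6)
Prefix: - * 5 4 6


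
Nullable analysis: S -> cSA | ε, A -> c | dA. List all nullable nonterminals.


A nonterminal is nullable iff some alternative derives ε (directly, or every symbol in it is nullable)
Nullable: {S}


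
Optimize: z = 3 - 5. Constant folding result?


3 - 5 = -2 at compile time
Optimized: z = -2


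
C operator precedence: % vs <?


'%' is multiplicative (level 10); '<' is relational (level 7)
Higher level binds tighter
'%' has higher precedence than '<'


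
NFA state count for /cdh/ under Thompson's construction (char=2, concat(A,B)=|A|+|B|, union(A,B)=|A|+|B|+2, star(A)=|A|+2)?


Syntax tree has 3 char leaf(s), 0 union(s), 0 star(s)
chars contribute 3×2 = 6; each union adds +2; each star adds +2
Total: 6 + 0 + 0 = 6 states


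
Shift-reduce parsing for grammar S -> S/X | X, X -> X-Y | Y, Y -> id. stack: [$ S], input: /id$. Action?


shift '/' to continue S -> S/X
Action: shift


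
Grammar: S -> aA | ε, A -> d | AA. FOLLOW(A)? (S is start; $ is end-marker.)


$ ∈ FOLLOW(S). For each A -> αBβ: add FIRST(β)\{ε} to FOLLOW(B); if β nullable, add FOLLOW(A).
FOLLOW(A) = {$, d}


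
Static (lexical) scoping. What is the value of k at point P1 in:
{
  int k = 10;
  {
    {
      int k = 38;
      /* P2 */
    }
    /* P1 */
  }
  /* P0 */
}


P1's block does not declare k; resolves to the enclosing declaration at depth 0
k = 10


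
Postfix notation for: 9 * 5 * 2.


Left to right (same or higher precedence on left)
Postfix: 9 5 * 2 *


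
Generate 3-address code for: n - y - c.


Break into single-operator statements:
t1 = n - y
t2 = t1 - c


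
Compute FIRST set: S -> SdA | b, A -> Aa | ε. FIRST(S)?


Per alternative of S: FIRST(SdA) = {b}; FIRST(b) = {b}
FIRST(S) = {b}


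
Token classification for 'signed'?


Pattern: reserved word
Type: KEYWORD


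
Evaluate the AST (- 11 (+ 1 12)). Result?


Evaluate inner: (+ 1 12) = 13
Evaluate root: (- 11 13) = -2
Result: -2


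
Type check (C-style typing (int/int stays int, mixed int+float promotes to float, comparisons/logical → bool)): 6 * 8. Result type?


Operand types: int * int
Rule: mixed int/float promotes to float; int/int stays int
Result type: int


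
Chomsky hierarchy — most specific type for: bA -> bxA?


LHS has context (more than one symbol) and |LHS| ≤ |RHS|
Classification: Type 1 (Context-Sensitive)


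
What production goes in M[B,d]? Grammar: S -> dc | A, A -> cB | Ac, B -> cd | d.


For [B, d]: 'd' ∈ FIRST(d)
Entry: B -> d


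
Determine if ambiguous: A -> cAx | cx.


balanced c^n…x^n: each string has a unique parse
Unambiguous


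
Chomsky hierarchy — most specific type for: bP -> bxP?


LHS has context (more than one symbol) and |LHS| ≤ |RHS|
Classification: Type 1 (Context-Sensitive)


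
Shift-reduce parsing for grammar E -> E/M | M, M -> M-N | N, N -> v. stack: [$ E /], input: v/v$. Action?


no handle ('E/' is not any RHS); shift 'v'
Action: shift


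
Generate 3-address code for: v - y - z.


Break into single-operator statements:
t1 = v - y
t2 = t1 - z


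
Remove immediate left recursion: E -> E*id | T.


Left-recursive alternatives: E*id; non-recursive: T
Introduce E': E -> TE', E' -> *idE' | ε


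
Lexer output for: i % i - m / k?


Scan left to right, longest-match per lexeme
Tokens: ID(i), OP(%), ID(i), OP(-), ID(m), OP(/), ID(k)


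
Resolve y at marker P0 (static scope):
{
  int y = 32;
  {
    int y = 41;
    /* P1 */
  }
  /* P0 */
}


y declared in the same block as P0
y = 32


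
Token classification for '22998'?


Pattern: digits only
Type: INTEGER_LITERAL


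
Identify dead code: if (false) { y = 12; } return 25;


condition is constant false, so the whole block is unreachable
Dead: 'if (false) { y = 12; }'


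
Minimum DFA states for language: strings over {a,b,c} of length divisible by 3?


Track length mod 3: states 0..2, accept at 0
Minimal DFA: 3 states


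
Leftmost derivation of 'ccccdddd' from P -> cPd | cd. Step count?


Derivation: P => cPd => ccPdd => cccPddd => ccccdddd
Steps: 4


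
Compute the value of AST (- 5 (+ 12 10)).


Evaluate inner: (+ 12 10) = 22
Evaluate root: (- 5 22) = -17
Result: -17


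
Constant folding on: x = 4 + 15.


4 + 15 = 19 at compile time
Optimized: x = 19


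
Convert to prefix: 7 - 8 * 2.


'*' binds tighter: tree is (- 7 (* 8 2))
Prefix: - 7 * 8 2


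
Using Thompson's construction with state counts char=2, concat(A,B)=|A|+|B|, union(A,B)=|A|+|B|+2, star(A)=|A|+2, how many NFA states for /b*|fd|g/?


Syntax tree has 4 char leaf(s), 2 union(s), 1 star(s)
chars contribute 4×2 = 8; each union adds +2; each star adds +2
Total: 8 + 4 + 2 = 14 states


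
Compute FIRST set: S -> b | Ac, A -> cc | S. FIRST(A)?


Per alternative of A: FIRST(cc) = {c}; FIRST(S) = {b, c}
FIRST(A) = {b, c}


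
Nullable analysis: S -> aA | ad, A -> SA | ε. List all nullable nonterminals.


A nonterminal is nullable iff some alternative derives ε (directly, or every symbol in it is nullable)
Nullable: {A}


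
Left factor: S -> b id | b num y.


Common prefix: 'b'
Factored: S -> b S', S' -> id | num y


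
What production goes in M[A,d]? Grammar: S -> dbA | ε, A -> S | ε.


For [A, d]: 'd' ∈ FIRST(S)
Entry: A -> S


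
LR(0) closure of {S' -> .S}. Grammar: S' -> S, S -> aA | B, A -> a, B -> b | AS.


Start: S' -> .S
For each item with dot before a nonterminal B, add B -> .γ for every B-production
Closure: [S' -> .S, S -> .aA, S -> .B, B -> .b, B -> .AS, A -> .a]


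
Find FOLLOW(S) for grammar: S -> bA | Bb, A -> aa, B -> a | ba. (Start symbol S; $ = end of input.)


$ ∈ FOLLOW(S). For each A -> αBβ: add FIRST(β)\{ε} to FOLLOW(B); if β nullable, add FOLLOW(A).
FOLLOW(S) = {$}


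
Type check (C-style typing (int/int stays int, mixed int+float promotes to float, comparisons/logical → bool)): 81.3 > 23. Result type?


Operand types: float > int
Rule: comparison yields bool
Result type: bool


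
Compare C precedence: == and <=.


'<=' is relational (level 7); '==' is equality (level 6)
Higher level binds tighter
'<=' has higher precedence than '=='


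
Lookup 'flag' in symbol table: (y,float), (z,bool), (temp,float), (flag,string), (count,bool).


Lookup 'flag' → type string


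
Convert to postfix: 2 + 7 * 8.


* has higher precedence, evaluate 7*8 first
Postfix: 2 7 8 * +


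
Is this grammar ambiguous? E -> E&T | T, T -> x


precedence layered via separate nonterminal T: deterministic
Unambiguous


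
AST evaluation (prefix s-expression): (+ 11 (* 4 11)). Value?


Evaluate inner: (* 4 11) = 44
Evaluate root: (+ 11 44) = 55
Result: 55


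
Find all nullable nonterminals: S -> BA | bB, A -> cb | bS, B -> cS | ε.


A nonterminal is nullable iff some alternative derives ε (directly, or every symbol in it is nullable)
Nullable: {B}


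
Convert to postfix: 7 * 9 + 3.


Left to right (same or higher precedence on left)
Postfix: 7 9 * 3 +


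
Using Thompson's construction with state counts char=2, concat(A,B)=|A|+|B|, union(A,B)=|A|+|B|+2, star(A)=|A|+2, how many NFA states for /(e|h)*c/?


Syntax tree has 3 char leaf(s), 1 union(s), 1 star(s)
chars contribute 3×2 = 6; each union adds +2; each star adds +2
Total: 6 + 2 + 2 = 10 states


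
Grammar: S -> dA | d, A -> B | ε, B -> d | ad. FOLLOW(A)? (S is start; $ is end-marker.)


$ ∈ FOLLOW(S). For each A -> αBβ: add FIRST(β)\{ε} to FOLLOW(B); if β nullable, add FOLLOW(A).
FOLLOW(A) = {$}


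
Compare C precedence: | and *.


'*' is multiplicative (level 10); '|' is bitwise OR (level 3)
Higher level binds tighter
'*' has higher precedence than '|'


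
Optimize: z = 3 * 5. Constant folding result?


3 * 5 = 15 at compile time
Optimized: z = 15


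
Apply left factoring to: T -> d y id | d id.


Common prefix: 'd'
Factored: T -> d T', T' -> y id | id


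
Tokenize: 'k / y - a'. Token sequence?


Scan left to right, longest-match per lexeme
Tokens: ID(k), OP(/), ID(y), OP(-), ID(a)


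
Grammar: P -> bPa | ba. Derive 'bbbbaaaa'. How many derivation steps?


Derivation: P => bPa => bbPaa => bbbPaaa => bbbbaaaa
Steps: 4


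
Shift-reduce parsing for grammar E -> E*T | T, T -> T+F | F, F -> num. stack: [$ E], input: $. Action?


start symbol E on stack, input exhausted
Action: accept


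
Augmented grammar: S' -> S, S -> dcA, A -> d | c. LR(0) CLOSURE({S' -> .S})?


Start: S' -> .S
For each item with dot before a nonterminal B, add B -> .γ for every B-production
Closure: [S' -> .S, S -> .dcA]


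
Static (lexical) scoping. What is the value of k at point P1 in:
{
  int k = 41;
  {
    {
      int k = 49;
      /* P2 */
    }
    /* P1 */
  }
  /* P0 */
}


P1's block does not declare k; resolves to the enclosing declaration at depth 0
k = 41


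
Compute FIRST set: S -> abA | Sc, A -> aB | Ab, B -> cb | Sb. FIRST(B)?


Per alternative of B: FIRST(cb) = {c}; FIRST(Sb) = {a}
FIRST(B) = {a, c}


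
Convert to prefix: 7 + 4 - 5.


left-to-right (same/higher precedence on left): tree is (- (+ 7 4) 5)
Prefix: - + 7 4 5


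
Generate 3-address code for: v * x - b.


Break into single-operator statements:
t1 = v * x
t2 = t1 - b


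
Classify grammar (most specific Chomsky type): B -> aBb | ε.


Single nonterminal LHS, but a^n b^n is not regular
Classification: Type 2 (Context-Free)


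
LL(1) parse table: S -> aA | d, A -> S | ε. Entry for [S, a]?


For [S, a]: 'a' ∈ FIRST(aA)
Entry: S -> aA


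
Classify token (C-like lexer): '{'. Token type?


Pattern: delimiter/punctuation
Type: PUNCTUATION


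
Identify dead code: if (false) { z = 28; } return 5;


condition is constant false, so the whole block is unreachable
Dead: 'if (false) { z = 28; }'


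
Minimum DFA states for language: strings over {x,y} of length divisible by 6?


Track length mod 6: states 0..5, accept at 0
Minimal DFA: 6 states


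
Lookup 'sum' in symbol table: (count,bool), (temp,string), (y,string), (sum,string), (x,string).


Lookup 'sum' → type string


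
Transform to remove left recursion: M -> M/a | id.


Left-recursive alternatives: M/a; non-recursive: id
Introduce M': M -> idM', M' -> /aM' | ε


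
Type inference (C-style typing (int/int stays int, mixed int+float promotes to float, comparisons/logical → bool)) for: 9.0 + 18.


Operand types: float + int
Rule: mixed int/float promotes to float; int/int stays int
Result type: float


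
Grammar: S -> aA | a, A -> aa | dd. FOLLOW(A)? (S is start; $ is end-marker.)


$ ∈ FOLLOW(S). For each A -> αBβ: add FIRST(β)\{ε} to FOLLOW(B); if β nullable, add FOLLOW(A).
FOLLOW(A) = {$}


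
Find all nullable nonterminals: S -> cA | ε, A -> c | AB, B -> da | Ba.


A nonterminal is nullable iff some alternative derives ε (directly, or every symbol in it is nullable)
Nullable: {S}


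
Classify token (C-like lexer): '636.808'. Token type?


Pattern: digits with a decimal point
Type: FLOAT_LITERAL


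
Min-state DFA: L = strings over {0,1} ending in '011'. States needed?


Track the longest suffix of input matching a prefix of '011': 4 classes (prefixes of length 0..3)
Minimal DFA: 4 states


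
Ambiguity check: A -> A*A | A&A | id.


'id*id&id' has two parse trees (no precedence encoded between * and &)
Ambiguous


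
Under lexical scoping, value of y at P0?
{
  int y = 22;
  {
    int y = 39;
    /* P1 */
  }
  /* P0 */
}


y declared in the same block as P0
y = 22


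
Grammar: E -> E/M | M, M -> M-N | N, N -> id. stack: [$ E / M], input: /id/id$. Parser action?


handle 'E/M' on top; lookahead ∈ FOLLOW(E) = {/, $}
Action: reduce (E -> E/M)


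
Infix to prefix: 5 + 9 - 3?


left-to-right (same/higher precedence on left): tree is (- (+ 5 9) 3)
Prefix: - + 5 9 3


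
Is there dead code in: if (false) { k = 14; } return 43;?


condition is constant false, so the whole block is unreachable
Dead: 'if (false) { k = 14; }'


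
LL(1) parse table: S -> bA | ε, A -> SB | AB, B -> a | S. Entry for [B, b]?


For [B, b]: 'b' ∈ FIRST(S)
Entry: B -> S


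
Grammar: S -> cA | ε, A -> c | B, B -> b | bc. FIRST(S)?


Per alternative of S: FIRST(cA) = {c}; FIRST(ε) = {ε}
FIRST(S) = {c, ε}


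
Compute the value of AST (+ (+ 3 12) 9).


Evaluate inner: (+ 3 12) = 15
Evaluate root: (+ 15 9) = 24
Result: 24


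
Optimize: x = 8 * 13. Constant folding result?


8 * 13 = 104 at compile time
Optimized: x = 104


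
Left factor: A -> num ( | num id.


Common prefix: 'num'
Factored: A -> num A', A' -> ( | id


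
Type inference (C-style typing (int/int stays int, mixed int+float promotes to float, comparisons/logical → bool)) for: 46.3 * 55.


Operand types: float * int
Rule: mixed int/float promotes to float; int/int stays int
Result type: float


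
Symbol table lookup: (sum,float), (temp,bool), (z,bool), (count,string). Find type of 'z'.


Lookup 'z' → type bool


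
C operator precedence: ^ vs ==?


'==' is equality (level 6); '^' is bitwise XOR (level 4)
Higher level binds tighter
'==' has higher precedence than '^'


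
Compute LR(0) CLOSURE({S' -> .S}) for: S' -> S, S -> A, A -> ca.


Start: S' -> .S
For each item with dot before a nonterminal B, add B -> .γ for every B-production
Closure: [S' -> .S, S -> .A, A -> .ca]


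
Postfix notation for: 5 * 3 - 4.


Left to right (same or higher precedence on left)
Postfix: 5 3 * 4 -


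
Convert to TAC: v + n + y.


Break into single-operator statements:
t1 = v + n
t2 = t1 + y


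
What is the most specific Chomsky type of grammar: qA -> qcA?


LHS has context (more than one symbol) and |LHS| ≤ |RHS|
Classification: Type 1 (Context-Sensitive)


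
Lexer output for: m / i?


Scan left to right, longest-match per lexeme
Tokens: ID(m), OP(/), ID(i)


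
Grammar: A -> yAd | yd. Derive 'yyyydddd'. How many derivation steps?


Derivation: A => yAd => yyAdd => yyyAddd => yyyydddd
Steps: 4


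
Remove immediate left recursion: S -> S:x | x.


Left-recursive alternatives: S:x; non-recursive: x
Introduce S': S -> xS', S' -> :xS' | ε


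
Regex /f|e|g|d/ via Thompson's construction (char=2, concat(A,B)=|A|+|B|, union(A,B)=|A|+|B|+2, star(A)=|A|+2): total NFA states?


Syntax tree has 4 char leaf(s), 3 union(s), 0 star(s)
chars contribute 4×2 = 8; each union adds +2; each star adds +2
Total: 8 + 6 + 0 = 14 states


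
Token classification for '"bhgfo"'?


Pattern: double-quoted sequence
Type: STRING_LITERAL


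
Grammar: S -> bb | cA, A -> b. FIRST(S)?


Per alternative of S: FIRST(bb) = {b}; FIRST(cA) = {c}
FIRST(S) = {b, c}


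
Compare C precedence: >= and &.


'>=' is relational (level 7); '&' is bitwise AND (level 5)
Higher level binds tighter
'>=' has higher precedence than '&'


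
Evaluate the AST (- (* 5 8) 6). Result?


Evaluate inner: (* 5 8) = 40
Evaluate root: (- 40 6) = 34
Result: 34


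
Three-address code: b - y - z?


Break into single-operator statements:
t1 = b - y
t2 = t1 - z


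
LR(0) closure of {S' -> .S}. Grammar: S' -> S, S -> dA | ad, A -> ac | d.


Start: S' -> .S
For each item with dot before a nonterminal B, add B -> .γ for every B-production
Closure: [S' -> .S, S -> .dA, S -> .ad]


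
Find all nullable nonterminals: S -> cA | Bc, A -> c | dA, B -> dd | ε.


A nonterminal is nullable iff some alternative derives ε (directly, or every symbol in it is nullable)
Nullable: {B}


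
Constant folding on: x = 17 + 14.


17 + 14 = 31 at compile time
Optimized: x = 31


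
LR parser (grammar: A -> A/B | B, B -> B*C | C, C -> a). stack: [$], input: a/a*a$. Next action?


no handle on stack; shift 'a'
Action: shift


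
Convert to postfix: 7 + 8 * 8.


* has higher precedence, evaluate 8*8 first
Postfix: 7 8 8 * +


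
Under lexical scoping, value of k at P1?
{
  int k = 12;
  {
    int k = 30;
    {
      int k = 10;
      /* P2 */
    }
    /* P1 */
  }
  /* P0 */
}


k declared in the same block as P1
k = 30


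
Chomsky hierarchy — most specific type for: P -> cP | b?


Right-linear: every RHS is a terminal or a terminal followed by one nonterminal
Classification: Type 3 (Regular)


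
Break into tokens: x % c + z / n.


Scan left to right, longest-match per lexeme
Tokens: ID(x), OP(%), ID(c), OP(+), ID(z), OP(/), ID(n)


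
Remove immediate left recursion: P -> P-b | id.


Left-recursive alternatives: P-b; non-recursive: id
Introduce P': P -> idP', P' -> -bP' | ε


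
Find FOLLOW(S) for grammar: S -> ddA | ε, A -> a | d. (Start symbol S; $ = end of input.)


$ ∈ FOLLOW(S). For each A -> αBβ: add FIRST(β)\{ε} to FOLLOW(B); if β nullable, add FOLLOW(A).
FOLLOW(S) = {$}


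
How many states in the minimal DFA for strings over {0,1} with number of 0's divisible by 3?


Track (count of 0) mod 3: states 0..2, accept at 0
Minimal DFA: 3 states


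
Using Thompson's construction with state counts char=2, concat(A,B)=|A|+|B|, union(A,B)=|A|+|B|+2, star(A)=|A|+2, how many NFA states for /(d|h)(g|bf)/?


Syntax tree has 5 char leaf(s), 2 union(s), 0 star(s)
chars contribute 5×2 = 10; each union adds +2; each star adds +2
Total: 10 + 4 + 0 = 14 states


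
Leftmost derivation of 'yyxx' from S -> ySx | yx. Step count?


Derivation: S => ySx => yyxx
Steps: 2


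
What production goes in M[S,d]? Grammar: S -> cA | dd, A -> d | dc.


For [S, d]: 'd' ∈ FIRST(dd)
Entry: S -> dd


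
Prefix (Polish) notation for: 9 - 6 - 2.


left-to-right (same/higher precedence on left): tree is (- (- 9 6) 2)
Prefix: - - 9 6 2


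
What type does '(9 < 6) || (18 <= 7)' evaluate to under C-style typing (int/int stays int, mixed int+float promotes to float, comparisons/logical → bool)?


Operand types: bool || bool
Rule: logical operators take bool operands and yield bool
Result type: bool


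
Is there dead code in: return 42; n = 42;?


statement follows a return and is unreachable
Dead: 'n = 42'


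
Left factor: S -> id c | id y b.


Common prefix: 'id'
Factored: S -> id S', S' -> c | y b


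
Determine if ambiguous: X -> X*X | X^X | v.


'v*v^v' has two parse trees (no precedence encoded between * and ^)
Ambiguous


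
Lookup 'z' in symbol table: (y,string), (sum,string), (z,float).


Lookup 'z' → type float


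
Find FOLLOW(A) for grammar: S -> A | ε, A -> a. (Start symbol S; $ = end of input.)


$ ∈ FOLLOW(S). For each A -> αBβ: add FIRST(β)\{ε} to FOLLOW(B); if β nullable, add FOLLOW(A).
FOLLOW(A) = {$}


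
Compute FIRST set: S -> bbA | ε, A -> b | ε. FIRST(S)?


Per alternative of S: FIRST(bbA) = {b}; FIRST(ε) = {ε}
FIRST(S) = {b, ε}


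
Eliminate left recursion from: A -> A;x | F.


Left-recursive alternatives: A;x; non-recursive: F
Introduce A': A -> FA', A' -> ;xA' | ε


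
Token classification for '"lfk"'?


Pattern: double-quoted sequence
Type: STRING_LITERAL


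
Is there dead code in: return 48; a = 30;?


statement follows a return and is unreachable
Dead: 'a = 30'


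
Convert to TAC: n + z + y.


Break into single-operator statements:
t1 = n + z
t2 = t1 + y


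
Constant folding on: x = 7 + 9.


7 + 9 = 16 at compile time
Optimized: x = 16


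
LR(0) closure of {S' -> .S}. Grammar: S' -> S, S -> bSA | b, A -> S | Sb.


Start: S' -> .S
For each item with dot before a nonterminal B, add B -> .γ for every B-production
Closure: [S' -> .S, S -> .bSA, S -> .b]


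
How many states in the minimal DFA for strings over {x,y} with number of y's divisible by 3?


Track (count of y) mod 3: states 0..2, accept at 0
Minimal DFA: 3 states


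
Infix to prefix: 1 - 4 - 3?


left-to-right (same/higher precedence on left): tree is (- (- 1 4) 3)
Prefix: - - 1 4 3


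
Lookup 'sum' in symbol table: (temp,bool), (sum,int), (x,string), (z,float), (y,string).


Lookup 'sum' → type int


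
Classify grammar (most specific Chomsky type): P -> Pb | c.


Left-linear: every RHS is a terminal or one nonterminal followed by a terminal
Classification: Type 3 (Regular)


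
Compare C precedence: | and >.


'>' is relational (level 7); '|' is bitwise OR (level 3)
Higher level binds tighter
'>' has higher precedence than '|'


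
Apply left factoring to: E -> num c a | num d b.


Common prefix: 'num'
Factored: E -> num E', E' -> c a | d b


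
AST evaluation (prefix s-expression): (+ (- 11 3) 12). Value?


Evaluate inner: (- 11 3) = 8
Evaluate root: (+ 8 12) = 20
Result: 20


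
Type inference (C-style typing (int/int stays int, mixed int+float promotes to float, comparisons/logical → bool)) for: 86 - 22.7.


Operand types: int - float
Rule: mixed int/float promotes to float; int/int stays int
Result type: float


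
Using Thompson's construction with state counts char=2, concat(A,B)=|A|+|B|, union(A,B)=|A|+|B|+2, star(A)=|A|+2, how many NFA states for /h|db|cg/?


Syntax tree has 5 char leaf(s), 2 union(s), 0 star(s)
chars contribute 5×2 = 10; each union adds +2; each star adds +2
Total: 10 + 4 + 0 = 14 states


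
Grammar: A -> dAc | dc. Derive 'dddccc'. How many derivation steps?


Derivation: A => dAc => ddAcc => dddccc
Steps: 3


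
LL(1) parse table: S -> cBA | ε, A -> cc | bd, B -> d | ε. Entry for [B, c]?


For [B, c]: ε is nullable and 'c' ∈ FOLLOW(B)
Entry: B -> ε


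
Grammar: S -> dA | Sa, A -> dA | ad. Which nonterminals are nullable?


A nonterminal is nullable iff some alternative derives ε (directly, or every symbol in it is nullable)
Nullable: {}


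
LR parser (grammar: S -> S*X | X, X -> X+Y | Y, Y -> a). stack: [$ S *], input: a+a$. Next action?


no handle ('S*' is not any RHS); shift 'a'
Action: shift


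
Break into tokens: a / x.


Scan left to right, longest-match per lexeme
Tokens: ID(a), OP(/), ID(x)


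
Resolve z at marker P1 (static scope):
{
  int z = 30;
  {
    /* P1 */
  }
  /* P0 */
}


P1's block does not declare z; resolves to the enclosing declaration at depth 0
z = 30


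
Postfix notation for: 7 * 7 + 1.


Left to right (same or higher precedence on left)
Postfix: 7 7 * 1 +


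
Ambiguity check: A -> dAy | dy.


balanced d^n…y^n: each string has a unique parse
Unambiguous


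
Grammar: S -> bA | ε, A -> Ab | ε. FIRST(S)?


Per alternative of S: FIRST(bA) = {b}; FIRST(ε) = {ε}
FIRST(S) = {b, ε}


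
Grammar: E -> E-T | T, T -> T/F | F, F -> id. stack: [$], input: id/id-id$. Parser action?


no handle on stack; shift 'id'
Action: shift


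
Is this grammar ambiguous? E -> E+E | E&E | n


'n+n&n' has two parse trees (no precedence encoded between + and &)
Ambiguous


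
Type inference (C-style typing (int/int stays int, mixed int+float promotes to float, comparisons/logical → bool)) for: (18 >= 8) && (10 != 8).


Operand types: bool && bool
Rule: logical operators take bool operands and yield bool
Result type: bool


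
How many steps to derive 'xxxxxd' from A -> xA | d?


Derivation: A => xA => xxA => xxxA => xxxxA => xxxxxA => xxxxxd
Steps: 6


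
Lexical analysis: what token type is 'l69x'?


Pattern: letter/underscore followed by alphanumerics, not a keyword
Type: IDENTIFIER


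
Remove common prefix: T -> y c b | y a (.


Common prefix: 'y'
Factored: T -> y T', T' -> c b | a (


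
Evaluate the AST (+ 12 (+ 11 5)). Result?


Evaluate inner: (+ 11 5) = 16
Evaluate root: (+ 12 16) = 28
Result: 28


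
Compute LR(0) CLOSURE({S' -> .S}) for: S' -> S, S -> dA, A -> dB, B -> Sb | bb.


Start: S' -> .S
For each item with dot before a nonterminal B, add B -> .γ for every B-production
Closure: [S' -> .S, S -> .dA]


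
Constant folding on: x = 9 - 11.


9 - 11 = -2 at compile time
Optimized: x = -2


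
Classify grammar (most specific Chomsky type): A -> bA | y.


Right-linear: every RHS is a terminal or a terminal followed by one nonterminal
Classification: Type 3 (Regular)


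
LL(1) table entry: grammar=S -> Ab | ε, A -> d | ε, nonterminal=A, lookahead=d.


For [A, d]: 'd' ∈ FIRST(d)
Entry: A -> d


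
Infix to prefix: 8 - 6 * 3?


'*' binds tighter: tree is (- 8 (* 6 3))
Prefix: - 8 * 6 3


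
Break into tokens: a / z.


Scan left to right, longest-match per lexeme
Tokens: ID(a), OP(/), ID(z)


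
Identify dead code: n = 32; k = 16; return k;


n is assigned but never read
Dead: 'n = 32'


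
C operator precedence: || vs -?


'-' is additive (level 9); '||' is logical OR (level 1)
Higher level binds tighter
'-' has higher precedence than '||'


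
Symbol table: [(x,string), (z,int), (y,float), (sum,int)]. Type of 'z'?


Lookup 'z' → type int


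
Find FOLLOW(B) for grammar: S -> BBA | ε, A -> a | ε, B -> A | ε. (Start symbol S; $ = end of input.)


$ ∈ FOLLOW(S). For each A -> αBβ: add FIRST(β)\{ε} to FOLLOW(B); if β nullable, add FOLLOW(A).
FOLLOW(B) = {$, a}
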